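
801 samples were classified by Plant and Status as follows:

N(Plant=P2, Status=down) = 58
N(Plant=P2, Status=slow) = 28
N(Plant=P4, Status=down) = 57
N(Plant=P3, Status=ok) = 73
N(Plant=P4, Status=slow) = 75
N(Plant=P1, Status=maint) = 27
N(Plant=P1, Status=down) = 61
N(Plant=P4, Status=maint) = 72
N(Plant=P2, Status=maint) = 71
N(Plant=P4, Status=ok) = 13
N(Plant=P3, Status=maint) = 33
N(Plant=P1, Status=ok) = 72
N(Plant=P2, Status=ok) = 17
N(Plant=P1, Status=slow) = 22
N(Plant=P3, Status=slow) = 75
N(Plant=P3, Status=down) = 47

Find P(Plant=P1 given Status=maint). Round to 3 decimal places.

0.133

Total with Status=maint: 27 + 71 + 33 + 72 = 203.
P(Plant=P1 | Status=maint) = 27/203 = 0.133.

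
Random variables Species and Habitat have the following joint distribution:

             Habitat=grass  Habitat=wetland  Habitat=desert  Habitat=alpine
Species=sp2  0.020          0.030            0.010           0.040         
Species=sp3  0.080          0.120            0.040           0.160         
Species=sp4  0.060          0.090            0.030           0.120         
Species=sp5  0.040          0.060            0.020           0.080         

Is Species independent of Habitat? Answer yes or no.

yes

Every cell satisfies P(Species,Habitat) = P(Species)·P(Habitat). For instance P(Species=sp4) = 0.300, P(Habitat=grass) = 0.200, and 0.300×0.200 = 0.060 matches the joint entry. So Species and Habitat are independent.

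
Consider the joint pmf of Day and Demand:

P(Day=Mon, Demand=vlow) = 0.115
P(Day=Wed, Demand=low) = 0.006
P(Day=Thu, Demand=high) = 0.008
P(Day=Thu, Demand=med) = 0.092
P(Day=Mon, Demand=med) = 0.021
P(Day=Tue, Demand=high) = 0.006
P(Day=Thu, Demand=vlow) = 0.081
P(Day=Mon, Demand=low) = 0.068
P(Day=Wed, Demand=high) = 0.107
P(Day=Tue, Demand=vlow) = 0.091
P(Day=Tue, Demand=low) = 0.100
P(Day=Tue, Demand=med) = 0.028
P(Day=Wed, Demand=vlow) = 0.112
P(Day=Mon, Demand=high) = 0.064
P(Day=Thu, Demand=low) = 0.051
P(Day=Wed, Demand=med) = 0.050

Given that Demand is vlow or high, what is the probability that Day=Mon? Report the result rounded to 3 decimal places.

0.307

P(Demand=vlow) = 0.115 + 0.091 + 0.112 + 0.081 = 0.399.
P(Demand=high) = 0.064 + 0.006 + 0.107 + 0.008 = 0.185.
P(Demand ∈ {vlow, high}) = 0.399 + 0.185 = 0.584; P(Day=Mon, Demand ∈ {vlow, high}) = 0.115 + 0.064 = 0.179.
P(Day=Mon | Demand ∈ {vlow, high}) = 0.179/0.584 = 0.307.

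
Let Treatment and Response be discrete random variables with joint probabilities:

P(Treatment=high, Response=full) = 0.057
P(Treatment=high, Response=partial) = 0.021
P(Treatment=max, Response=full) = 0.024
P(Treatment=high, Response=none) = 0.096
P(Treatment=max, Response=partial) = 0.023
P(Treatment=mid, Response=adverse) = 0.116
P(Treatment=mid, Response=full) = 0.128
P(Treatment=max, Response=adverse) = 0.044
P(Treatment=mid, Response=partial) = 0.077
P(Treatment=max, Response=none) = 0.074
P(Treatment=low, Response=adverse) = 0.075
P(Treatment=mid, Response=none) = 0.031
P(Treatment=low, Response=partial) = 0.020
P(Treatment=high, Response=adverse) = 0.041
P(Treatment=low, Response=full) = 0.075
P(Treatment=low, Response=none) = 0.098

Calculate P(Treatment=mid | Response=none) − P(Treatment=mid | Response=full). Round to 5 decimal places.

P(Response=none) = 0.098 + 0.031 + 0.096 + 0.074 = 0.299; P(Treatment=mid | Response=none) = 0.031/0.299 = 0.103679.
P(Response=full) = 0.075 + 0.128 + 0.057 + 0.024 = 0.284; P(Treatment=mid | Response=full) = 0.128/0.284 = 0.450704.
Difference = -0.34703.

-0.34703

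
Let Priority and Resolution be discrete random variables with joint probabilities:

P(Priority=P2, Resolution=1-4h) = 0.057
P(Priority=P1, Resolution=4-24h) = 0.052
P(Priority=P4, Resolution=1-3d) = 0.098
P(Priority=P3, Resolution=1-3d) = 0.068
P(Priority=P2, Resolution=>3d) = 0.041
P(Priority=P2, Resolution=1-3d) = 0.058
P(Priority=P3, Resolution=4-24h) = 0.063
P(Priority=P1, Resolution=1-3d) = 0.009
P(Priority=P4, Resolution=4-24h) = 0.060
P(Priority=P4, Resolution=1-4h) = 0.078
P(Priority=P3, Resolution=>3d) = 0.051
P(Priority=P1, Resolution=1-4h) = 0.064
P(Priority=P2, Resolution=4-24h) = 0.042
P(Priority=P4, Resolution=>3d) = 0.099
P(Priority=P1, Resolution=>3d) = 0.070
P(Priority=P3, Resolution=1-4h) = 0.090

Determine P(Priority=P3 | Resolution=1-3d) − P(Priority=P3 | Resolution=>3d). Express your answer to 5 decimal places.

P(Resolution=1-3d) = 0.009 + 0.058 + 0.068 + 0.098 = 0.233; P(Priority=P3 | Resolution=1-3d) = 0.068/0.233 = 0.291845.
P(Resolution=>3d) = 0.070 + 0.041 + 0.051 + 0.099 = 0.261; P(Priority=P3 | Resolution=>3d) = 0.051/0.261 = 0.195402.
Difference = 0.09644.

0.09644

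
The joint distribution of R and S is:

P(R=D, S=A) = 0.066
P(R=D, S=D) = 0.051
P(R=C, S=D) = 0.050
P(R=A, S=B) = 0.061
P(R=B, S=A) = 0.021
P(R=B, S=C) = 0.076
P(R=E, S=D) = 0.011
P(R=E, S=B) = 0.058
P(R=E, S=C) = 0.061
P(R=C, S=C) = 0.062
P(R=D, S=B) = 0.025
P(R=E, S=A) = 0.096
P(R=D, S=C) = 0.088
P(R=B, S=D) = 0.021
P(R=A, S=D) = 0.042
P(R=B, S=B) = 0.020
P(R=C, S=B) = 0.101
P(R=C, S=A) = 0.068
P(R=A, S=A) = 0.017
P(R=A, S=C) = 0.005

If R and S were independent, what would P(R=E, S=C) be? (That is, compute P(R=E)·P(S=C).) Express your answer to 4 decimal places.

P(R=E) = 0.096 + 0.058 + 0.061 + 0.011 = 0.226.
P(S=C) = 0.005 + 0.076 + 0.062 + 0.088 + 0.061 = 0.292.
Product: 0.226 × 0.292 = 0.0660.

0.0660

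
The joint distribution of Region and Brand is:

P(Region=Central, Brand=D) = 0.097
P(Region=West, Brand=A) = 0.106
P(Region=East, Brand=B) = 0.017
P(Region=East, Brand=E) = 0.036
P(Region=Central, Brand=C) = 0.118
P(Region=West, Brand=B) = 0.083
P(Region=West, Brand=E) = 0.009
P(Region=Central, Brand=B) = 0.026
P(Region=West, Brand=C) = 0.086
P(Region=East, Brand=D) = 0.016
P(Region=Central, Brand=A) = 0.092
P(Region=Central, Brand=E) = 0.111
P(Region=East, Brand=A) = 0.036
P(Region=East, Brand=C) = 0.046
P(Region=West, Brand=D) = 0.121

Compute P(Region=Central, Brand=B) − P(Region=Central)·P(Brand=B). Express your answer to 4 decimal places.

P(Region=Central) = 0.092 + 0.026 + 0.118 + 0.097 + 0.111 = 0.444.
P(Brand=B) = 0.017 + 0.083 + 0.026 = 0.126.
P(Region=Central, Brand=B) − P(Region=Central)P(Brand=B) = 0.026 − 0.444×0.126 = -0.0299.

-0.0299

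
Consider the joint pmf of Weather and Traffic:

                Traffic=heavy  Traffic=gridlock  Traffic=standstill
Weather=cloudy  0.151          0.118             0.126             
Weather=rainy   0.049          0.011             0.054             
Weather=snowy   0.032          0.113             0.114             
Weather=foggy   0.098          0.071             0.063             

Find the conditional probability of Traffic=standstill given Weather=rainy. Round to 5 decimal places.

P(Weather=rainy) = 0.049 + 0.011 + 0.054 = 0.114.
P(Traffic=standstill | Weather=rainy) = 0.054/0.114 = 0.47368.

0.47368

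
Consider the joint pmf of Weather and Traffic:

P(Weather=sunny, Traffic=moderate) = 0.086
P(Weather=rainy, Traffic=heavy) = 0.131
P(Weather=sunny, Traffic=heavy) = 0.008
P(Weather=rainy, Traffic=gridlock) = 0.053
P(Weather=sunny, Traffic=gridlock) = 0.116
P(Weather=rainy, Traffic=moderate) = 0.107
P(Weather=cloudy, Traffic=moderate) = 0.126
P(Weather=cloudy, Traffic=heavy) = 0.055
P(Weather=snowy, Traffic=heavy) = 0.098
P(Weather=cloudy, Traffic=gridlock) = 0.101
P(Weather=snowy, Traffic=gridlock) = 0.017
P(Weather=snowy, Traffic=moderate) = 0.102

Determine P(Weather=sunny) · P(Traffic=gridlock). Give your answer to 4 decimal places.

P(Weather=sunny) = 0.086 + 0.008 + 0.116 = 0.210.
P(Traffic=gridlock) = 0.116 + 0.101 + 0.053 + 0.017 = 0.287.
Product: 0.210 × 0.287 = 0.0603.

0.0603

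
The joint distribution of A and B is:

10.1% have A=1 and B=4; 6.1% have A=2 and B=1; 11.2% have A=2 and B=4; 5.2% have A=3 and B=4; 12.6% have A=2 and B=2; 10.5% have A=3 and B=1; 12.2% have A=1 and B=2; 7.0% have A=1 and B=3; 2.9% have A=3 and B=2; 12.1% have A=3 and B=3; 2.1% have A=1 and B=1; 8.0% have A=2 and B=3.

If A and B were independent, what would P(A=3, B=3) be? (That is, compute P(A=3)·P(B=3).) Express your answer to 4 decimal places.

P(A=3) = 0.105 + 0.029 + 0.121 + 0.052 = 0.307.
P(B=3) = 0.070 + 0.080 + 0.121 = 0.271.
Product: 0.307 × 0.271 = 0.0832.

0.0832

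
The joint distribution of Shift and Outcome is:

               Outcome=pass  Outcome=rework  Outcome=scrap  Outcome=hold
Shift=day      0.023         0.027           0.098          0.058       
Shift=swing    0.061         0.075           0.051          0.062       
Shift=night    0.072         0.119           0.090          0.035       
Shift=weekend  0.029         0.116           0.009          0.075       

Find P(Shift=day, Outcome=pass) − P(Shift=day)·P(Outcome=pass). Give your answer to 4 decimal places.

-0.0151

P(Shift=day) = 0.023 + 0.027 + 0.098 + 0.058 = 0.206.
P(Outcome=pass) = 0.023 + 0.061 + 0.072 + 0.029 = 0.185.
P(Shift=day, Outcome=pass) − P(Shift=day)P(Outcome=pass) = 0.023 − 0.206×0.185 = -0.0151.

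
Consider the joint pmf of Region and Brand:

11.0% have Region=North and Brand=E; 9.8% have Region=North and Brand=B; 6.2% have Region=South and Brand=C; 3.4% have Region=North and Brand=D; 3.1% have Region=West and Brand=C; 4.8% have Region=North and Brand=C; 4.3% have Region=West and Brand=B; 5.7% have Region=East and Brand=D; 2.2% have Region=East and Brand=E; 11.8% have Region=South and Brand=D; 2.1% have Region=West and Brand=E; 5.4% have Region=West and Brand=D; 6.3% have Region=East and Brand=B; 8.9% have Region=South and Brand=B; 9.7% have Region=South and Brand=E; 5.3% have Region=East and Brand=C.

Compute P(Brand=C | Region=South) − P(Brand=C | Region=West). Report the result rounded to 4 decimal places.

-0.0387

P(Region=South) = 0.089 + 0.062 + 0.118 + 0.097 = 0.366; P(Brand=C | Region=South) = 0.062/0.366 = 0.16940.
P(Region=West) = 0.043 + 0.031 + 0.054 + 0.021 = 0.149; P(Brand=C | Region=West) = 0.031/0.149 = 0.20805.
Difference = -0.0387.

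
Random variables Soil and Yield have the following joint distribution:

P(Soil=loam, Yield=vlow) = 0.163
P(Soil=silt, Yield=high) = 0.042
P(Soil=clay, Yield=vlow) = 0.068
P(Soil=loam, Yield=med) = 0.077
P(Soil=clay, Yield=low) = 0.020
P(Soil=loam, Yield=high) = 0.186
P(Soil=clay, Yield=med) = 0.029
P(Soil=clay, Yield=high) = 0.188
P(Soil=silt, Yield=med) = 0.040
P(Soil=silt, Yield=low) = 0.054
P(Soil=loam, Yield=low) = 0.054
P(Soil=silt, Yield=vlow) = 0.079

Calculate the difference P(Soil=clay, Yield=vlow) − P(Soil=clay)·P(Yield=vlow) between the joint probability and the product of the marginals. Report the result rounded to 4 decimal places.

-0.0266

P(Soil=clay) = 0.068 + 0.020 + 0.029 + 0.188 = 0.305.
P(Yield=vlow) = 0.163 + 0.068 + 0.079 = 0.310.
P(Soil=clay, Yield=vlow) − P(Soil=clay)P(Yield=vlow) = 0.068 − 0.305×0.310 = -0.0266.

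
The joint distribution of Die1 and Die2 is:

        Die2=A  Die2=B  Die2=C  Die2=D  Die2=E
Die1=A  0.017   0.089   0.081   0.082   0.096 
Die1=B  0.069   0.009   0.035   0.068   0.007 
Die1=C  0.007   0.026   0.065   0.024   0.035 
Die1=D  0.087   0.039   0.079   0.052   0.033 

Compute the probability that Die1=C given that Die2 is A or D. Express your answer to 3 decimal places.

P(Die2=A) = 0.017 + 0.069 + 0.007 + 0.087 = 0.180.
P(Die2=D) = 0.082 + 0.068 + 0.024 + 0.052 = 0.226.
P(Die2 ∈ {A, D}) = 0.180 + 0.226 = 0.406; P(Die1=C, Die2 ∈ {A, D}) = 0.007 + 0.024 = 0.031.
P(Die1=C | Die2 ∈ {A, D}) = 0.031/0.406 = 0.076.

0.076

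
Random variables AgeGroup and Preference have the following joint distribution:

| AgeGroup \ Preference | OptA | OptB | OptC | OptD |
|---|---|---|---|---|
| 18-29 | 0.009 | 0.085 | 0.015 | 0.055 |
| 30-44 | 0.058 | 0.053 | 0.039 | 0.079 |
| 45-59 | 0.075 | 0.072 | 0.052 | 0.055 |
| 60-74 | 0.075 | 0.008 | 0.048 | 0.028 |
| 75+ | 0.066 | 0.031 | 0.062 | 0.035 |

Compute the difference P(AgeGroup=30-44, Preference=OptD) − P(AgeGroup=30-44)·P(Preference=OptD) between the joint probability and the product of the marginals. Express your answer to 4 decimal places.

P(AgeGroup=30-44) = 0.058 + 0.053 + 0.039 + 0.079 = 0.229.
P(Preference=OptD) = 0.055 + 0.079 + 0.055 + 0.028 + 0.035 = 0.252.
P(AgeGroup=30-44, Preference=OptD) − P(AgeGroup=30-44)P(Preference=OptD) = 0.079 − 0.229×0.252 = 0.0213.

0.0213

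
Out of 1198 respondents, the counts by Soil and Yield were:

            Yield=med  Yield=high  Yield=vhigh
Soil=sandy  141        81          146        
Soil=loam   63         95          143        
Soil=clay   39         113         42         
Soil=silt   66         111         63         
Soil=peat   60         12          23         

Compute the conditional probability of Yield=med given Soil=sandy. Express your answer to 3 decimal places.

0.383

Total with Soil=sandy: 141 + 81 + 146 = 368.
P(Yield=med | Soil=sandy) = 141/368 = 0.383.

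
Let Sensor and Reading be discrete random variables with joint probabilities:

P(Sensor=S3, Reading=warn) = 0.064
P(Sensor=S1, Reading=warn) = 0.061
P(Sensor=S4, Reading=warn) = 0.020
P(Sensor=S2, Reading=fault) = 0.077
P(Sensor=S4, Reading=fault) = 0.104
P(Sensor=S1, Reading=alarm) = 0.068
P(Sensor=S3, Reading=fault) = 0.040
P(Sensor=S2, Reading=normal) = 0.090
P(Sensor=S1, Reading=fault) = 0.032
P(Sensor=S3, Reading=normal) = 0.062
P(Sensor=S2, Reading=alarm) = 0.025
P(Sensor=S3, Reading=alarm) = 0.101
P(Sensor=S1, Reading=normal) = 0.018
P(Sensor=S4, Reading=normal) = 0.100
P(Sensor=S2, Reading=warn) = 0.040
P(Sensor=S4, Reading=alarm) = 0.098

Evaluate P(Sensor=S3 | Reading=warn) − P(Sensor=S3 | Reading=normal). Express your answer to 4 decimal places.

P(Reading=warn) = 0.061 + 0.040 + 0.064 + 0.020 = 0.185; P(Sensor=S3 | Reading=warn) = 0.064/0.185 = 0.34595.
P(Reading=normal) = 0.018 + 0.090 + 0.062 + 0.100 = 0.270; P(Sensor=S3 | Reading=normal) = 0.062/0.270 = 0.22963.
Difference = 0.1163.

0.1163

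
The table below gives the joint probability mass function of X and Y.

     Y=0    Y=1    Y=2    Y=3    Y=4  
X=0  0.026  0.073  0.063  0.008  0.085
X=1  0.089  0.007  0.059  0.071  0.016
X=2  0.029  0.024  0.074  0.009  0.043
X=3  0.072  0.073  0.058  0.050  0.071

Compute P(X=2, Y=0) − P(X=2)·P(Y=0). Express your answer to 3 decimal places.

P(X=2) = 0.029 + 0.024 + 0.074 + 0.009 + 0.043 = 0.179.
P(Y=0) = 0.026 + 0.089 + 0.029 + 0.072 = 0.216.
P(X=2, Y=0) − P(X=2)P(Y=0) = 0.029 − 0.179×0.216 = -0.010.

-0.010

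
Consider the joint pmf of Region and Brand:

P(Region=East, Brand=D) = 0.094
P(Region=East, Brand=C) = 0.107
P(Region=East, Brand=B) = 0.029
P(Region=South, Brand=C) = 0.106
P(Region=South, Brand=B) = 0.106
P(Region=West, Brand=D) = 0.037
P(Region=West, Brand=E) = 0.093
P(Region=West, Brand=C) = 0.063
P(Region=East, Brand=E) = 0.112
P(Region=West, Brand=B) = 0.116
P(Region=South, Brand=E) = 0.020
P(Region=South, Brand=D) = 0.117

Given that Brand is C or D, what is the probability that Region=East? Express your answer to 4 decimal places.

P(Brand=C) = 0.106 + 0.107 + 0.063 = 0.276.
P(Brand=D) = 0.117 + 0.094 + 0.037 = 0.248.
P(Brand ∈ {C, D}) = 0.276 + 0.248 = 0.524; P(Region=East, Brand ∈ {C, D}) = 0.107 + 0.094 = 0.201.
P(Region=East | Brand ∈ {C, D}) = 0.201/0.524 = 0.3836.

0.3836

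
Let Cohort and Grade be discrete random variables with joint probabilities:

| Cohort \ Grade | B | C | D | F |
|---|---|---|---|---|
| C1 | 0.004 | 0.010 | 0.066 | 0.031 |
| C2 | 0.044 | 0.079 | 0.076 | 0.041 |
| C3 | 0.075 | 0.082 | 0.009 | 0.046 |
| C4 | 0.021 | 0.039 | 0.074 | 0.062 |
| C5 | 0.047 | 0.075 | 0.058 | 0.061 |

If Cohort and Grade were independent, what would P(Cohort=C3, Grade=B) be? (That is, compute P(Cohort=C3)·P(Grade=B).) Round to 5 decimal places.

P(Cohort=C3) = 0.075 + 0.082 + 0.009 + 0.046 = 0.212.
P(Grade=B) = 0.004 + 0.044 + 0.075 + 0.021 + 0.047 = 0.191.
Product: 0.212 × 0.191 = 0.04049.

0.04049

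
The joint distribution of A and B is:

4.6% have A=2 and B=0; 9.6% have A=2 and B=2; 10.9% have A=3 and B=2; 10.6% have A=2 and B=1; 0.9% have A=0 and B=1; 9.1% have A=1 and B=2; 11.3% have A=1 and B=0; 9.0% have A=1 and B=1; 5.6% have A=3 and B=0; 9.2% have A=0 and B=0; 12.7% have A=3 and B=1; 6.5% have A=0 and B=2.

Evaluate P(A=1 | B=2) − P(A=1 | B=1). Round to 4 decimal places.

-0.0190

P(B=2) = 0.065 + 0.091 + 0.096 + 0.109 = 0.361; P(A=1 | B=2) = 0.091/0.361 = 0.25208.
P(B=1) = 0.009 + 0.090 + 0.106 + 0.127 = 0.332; P(A=1 | B=1) = 0.090/0.332 = 0.27108.
Difference = -0.0190.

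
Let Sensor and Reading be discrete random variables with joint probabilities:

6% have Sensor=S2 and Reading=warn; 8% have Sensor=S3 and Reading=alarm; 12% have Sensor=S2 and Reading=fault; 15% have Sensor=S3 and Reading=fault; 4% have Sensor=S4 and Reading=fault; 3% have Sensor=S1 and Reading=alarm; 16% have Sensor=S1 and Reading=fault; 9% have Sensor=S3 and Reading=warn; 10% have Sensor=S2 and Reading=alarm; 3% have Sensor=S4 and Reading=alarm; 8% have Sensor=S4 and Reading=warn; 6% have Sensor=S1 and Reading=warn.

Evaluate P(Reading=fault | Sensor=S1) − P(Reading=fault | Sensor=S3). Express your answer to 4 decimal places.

P(Sensor=S1) = 0.06 + 0.03 + 0.16 = 0.25; P(Reading=fault | Sensor=S1) = 0.16/0.25 = 0.64000.
P(Sensor=S3) = 0.09 + 0.08 + 0.15 = 0.32; P(Reading=fault | Sensor=S3) = 0.15/0.32 = 0.46875.
Difference = 0.1713.

0.1713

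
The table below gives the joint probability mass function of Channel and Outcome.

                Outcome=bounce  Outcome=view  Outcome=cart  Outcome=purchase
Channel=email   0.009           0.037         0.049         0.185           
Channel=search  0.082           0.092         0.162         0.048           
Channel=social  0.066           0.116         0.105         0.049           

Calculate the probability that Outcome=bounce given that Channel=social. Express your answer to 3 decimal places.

0.196

P(Channel=social) = 0.066 + 0.116 + 0.105 + 0.049 = 0.336.
P(Outcome=bounce | Channel=social) = 0.066/0.336 = 0.196.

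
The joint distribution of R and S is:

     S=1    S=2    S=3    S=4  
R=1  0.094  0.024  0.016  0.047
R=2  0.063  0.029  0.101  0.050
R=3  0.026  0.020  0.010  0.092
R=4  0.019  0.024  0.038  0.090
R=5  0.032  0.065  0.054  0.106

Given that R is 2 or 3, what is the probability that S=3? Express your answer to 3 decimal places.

0.284

P(R=2) = 0.063 + 0.029 + 0.101 + 0.050 = 0.243.
P(R=3) = 0.026 + 0.020 + 0.010 + 0.092 = 0.148.
P(R ∈ {2, 3}) = 0.243 + 0.148 = 0.391; P(S=3, R ∈ {2, 3}) = 0.101 + 0.010 = 0.111.
P(S=3 | R ∈ {2, 3}) = 0.111/0.391 = 0.284.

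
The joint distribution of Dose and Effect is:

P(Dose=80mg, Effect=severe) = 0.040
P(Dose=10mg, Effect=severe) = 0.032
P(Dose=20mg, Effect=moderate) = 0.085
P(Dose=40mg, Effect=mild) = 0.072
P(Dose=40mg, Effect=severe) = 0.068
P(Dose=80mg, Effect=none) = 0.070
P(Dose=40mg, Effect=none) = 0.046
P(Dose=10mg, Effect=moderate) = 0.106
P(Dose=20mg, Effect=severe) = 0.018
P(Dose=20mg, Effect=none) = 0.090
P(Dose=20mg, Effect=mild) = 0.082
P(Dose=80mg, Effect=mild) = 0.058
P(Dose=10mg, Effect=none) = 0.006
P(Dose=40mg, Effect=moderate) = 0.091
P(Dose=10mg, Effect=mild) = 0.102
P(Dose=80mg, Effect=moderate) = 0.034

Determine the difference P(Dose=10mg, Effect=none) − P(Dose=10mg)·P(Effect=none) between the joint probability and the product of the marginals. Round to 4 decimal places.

P(Dose=10mg) = 0.006 + 0.102 + 0.106 + 0.032 = 0.246.
P(Effect=none) = 0.006 + 0.090 + 0.046 + 0.070 = 0.212.
P(Dose=10mg, Effect=none) − P(Dose=10mg)P(Effect=none) = 0.006 − 0.246×0.212 = -0.0462.

-0.0462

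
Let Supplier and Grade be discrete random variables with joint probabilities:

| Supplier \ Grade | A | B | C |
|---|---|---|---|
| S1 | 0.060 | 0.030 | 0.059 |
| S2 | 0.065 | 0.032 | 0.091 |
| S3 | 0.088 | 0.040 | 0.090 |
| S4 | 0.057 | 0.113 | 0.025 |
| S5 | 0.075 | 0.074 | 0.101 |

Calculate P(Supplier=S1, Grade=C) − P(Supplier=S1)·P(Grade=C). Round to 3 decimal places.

P(Supplier=S1) = 0.060 + 0.030 + 0.059 = 0.149.
P(Grade=C) = 0.059 + 0.091 + 0.090 + 0.025 + 0.101 = 0.366.
P(Supplier=S1, Grade=C) − P(Supplier=S1)P(Grade=C) = 0.059 − 0.149×0.366 = 0.004.

0.004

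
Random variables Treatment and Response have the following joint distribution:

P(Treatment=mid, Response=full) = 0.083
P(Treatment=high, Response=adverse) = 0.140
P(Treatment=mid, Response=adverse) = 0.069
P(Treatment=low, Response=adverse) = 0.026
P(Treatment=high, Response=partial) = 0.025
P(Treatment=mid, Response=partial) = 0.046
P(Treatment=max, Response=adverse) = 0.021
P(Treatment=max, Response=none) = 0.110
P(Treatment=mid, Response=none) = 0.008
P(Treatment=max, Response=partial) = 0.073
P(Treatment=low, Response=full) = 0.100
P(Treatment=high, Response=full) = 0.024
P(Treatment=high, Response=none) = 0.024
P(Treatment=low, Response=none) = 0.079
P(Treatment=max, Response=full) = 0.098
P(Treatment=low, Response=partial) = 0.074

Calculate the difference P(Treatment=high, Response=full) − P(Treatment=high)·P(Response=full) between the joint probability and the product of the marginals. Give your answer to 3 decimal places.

-0.041

P(Treatment=high) = 0.024 + 0.025 + 0.024 + 0.140 = 0.213.
P(Response=full) = 0.100 + 0.083 + 0.024 + 0.098 = 0.305.
P(Treatment=high, Response=full) − P(Treatment=high)P(Response=full) = 0.024 − 0.213×0.305 = -0.041.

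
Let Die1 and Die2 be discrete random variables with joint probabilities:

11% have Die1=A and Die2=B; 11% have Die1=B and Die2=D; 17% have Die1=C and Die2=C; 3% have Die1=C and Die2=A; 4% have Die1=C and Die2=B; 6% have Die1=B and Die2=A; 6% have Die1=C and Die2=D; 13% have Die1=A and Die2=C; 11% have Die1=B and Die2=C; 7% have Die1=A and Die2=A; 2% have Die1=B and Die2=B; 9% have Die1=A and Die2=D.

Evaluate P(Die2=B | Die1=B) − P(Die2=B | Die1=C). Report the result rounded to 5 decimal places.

-0.06667

P(Die1=B) = 0.06 + 0.02 + 0.11 + 0.11 = 0.30; P(Die2=B | Die1=B) = 0.02/0.30 = 0.066667.
P(Die1=C) = 0.03 + 0.04 + 0.17 + 0.06 = 0.30; P(Die2=B | Die1=C) = 0.04/0.30 = 0.133333.
Difference = -0.06667.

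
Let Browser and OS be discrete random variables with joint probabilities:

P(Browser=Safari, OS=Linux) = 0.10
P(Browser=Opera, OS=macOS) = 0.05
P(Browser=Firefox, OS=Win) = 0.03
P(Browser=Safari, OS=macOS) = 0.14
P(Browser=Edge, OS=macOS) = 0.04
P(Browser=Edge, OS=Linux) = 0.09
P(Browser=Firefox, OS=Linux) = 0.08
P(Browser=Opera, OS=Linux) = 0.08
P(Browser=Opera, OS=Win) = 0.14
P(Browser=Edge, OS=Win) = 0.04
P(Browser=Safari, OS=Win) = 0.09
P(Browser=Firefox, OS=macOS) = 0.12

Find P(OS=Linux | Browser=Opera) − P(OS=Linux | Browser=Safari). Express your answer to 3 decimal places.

-0.007

P(Browser=Opera) = 0.14 + 0.05 + 0.08 = 0.27; P(OS=Linux | Browser=Opera) = 0.08/0.27 = 0.2963.
P(Browser=Safari) = 0.09 + 0.14 + 0.10 = 0.33; P(OS=Linux | Browser=Safari) = 0.10/0.33 = 0.3030.
Difference = -0.007.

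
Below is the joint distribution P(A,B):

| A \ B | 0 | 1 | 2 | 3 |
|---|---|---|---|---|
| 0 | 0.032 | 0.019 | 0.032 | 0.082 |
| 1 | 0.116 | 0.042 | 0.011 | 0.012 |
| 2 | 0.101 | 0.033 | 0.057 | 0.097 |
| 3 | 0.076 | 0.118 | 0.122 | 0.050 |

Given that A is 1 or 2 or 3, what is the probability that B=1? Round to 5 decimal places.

P(A=1) = 0.116 + 0.042 + 0.011 + 0.012 = 0.181.
P(A=2) = 0.101 + 0.033 + 0.057 + 0.097 = 0.288.
P(A=3) = 0.076 + 0.118 + 0.122 + 0.050 = 0.366.
P(A ∈ {1, 2, 3}) = 0.181 + 0.288 + 0.366 = 0.835; P(B=1, A ∈ {1, 2, 3}) = 0.042 + 0.033 + 0.118 = 0.193.
P(B=1 | A ∈ {1, 2, 3}) = 0.193/0.835 = 0.23114.

0.23114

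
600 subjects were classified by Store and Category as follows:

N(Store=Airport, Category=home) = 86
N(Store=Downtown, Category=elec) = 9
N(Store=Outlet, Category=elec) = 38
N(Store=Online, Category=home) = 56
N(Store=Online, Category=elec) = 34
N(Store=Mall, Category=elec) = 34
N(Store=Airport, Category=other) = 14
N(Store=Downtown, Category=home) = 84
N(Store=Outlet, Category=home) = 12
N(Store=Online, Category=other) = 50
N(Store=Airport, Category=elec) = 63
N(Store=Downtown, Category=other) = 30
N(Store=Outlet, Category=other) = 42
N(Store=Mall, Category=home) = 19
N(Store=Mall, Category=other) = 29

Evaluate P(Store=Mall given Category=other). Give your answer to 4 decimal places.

Total with Category=other: 30 + 29 + 14 + 42 + 50 = 165.
P(Store=Mall | Category=other) = 29/165 = 0.1758.

0.1758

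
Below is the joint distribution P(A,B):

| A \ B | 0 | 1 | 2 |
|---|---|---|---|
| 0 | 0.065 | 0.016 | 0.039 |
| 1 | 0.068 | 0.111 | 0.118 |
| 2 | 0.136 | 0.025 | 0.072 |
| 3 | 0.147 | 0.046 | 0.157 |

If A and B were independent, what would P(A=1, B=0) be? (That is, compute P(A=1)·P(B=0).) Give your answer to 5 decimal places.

0.12355

P(A=1) = 0.068 + 0.111 + 0.118 = 0.297.
P(B=0) = 0.065 + 0.068 + 0.136 + 0.147 = 0.416.
Product: 0.297 × 0.416 = 0.12355.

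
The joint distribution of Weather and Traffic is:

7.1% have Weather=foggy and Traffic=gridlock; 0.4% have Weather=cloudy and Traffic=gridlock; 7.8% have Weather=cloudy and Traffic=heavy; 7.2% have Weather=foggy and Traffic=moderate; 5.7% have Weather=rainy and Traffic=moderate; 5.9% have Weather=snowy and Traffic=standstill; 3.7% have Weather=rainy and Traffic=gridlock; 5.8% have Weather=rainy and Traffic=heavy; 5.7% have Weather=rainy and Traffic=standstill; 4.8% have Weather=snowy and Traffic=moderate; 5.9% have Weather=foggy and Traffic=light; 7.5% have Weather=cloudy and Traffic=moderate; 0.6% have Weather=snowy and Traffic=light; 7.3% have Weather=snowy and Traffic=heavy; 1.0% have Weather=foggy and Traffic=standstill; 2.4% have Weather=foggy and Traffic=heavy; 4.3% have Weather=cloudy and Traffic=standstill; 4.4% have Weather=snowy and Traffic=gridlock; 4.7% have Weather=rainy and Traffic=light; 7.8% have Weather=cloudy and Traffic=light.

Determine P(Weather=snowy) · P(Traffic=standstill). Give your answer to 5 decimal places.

P(Weather=snowy) = 0.006 + 0.048 + 0.073 + 0.044 + 0.059 = 0.230.
P(Traffic=standstill) = 0.043 + 0.057 + 0.059 + 0.010 = 0.169.
Product: 0.230 × 0.169 = 0.03887.

0.03887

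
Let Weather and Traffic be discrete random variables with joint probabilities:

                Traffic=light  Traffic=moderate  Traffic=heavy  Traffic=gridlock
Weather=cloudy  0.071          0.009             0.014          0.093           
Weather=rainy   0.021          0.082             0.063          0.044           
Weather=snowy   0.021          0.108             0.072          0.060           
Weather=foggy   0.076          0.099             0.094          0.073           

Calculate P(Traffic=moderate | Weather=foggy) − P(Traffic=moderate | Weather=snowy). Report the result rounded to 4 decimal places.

-0.1243

P(Weather=foggy) = 0.076 + 0.099 + 0.094 + 0.073 = 0.342; P(Traffic=moderate | Weather=foggy) = 0.099/0.342 = 0.28947.
P(Weather=snowy) = 0.021 + 0.108 + 0.072 + 0.060 = 0.261; P(Traffic=moderate | Weather=snowy) = 0.108/0.261 = 0.41379.
Difference = -0.1243.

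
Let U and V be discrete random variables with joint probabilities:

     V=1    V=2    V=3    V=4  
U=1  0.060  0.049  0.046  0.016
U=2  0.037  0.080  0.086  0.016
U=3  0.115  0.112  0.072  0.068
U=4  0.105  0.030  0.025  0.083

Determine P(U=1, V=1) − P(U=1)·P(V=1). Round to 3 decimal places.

P(U=1) = 0.060 + 0.049 + 0.046 + 0.016 = 0.171.
P(V=1) = 0.060 + 0.037 + 0.115 + 0.105 = 0.317.
P(U=1, V=1) − P(U=1)P(V=1) = 0.060 − 0.171×0.317 = 0.006.

0.006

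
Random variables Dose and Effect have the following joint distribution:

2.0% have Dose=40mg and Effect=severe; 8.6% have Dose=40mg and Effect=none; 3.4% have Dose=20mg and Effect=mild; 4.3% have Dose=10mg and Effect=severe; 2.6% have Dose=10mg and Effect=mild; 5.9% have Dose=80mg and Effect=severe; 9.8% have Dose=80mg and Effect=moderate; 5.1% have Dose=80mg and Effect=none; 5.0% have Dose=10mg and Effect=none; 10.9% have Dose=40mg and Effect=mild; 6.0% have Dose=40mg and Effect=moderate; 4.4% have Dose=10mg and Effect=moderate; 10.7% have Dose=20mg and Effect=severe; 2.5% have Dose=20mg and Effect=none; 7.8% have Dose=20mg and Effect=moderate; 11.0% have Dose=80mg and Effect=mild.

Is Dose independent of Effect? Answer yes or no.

P(Dose=20mg) = 0.244 and P(Effect=severe) = 0.229, so their product is 0.05588, but P(Dose=20mg, Effect=severe) = 0.107. Since these differ, Dose and Effect are not independent.

no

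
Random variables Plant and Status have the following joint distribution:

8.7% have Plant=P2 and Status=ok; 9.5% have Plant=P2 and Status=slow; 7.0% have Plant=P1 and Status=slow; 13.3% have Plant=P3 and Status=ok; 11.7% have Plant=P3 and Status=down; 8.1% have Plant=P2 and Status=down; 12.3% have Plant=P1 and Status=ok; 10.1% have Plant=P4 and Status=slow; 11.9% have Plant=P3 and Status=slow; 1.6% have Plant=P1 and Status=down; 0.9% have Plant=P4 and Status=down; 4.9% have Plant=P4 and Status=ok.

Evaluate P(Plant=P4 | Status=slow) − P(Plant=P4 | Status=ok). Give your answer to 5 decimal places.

P(Status=slow) = 0.070 + 0.095 + 0.119 + 0.101 = 0.385; P(Plant=P4 | Status=slow) = 0.101/0.385 = 0.262338.
P(Status=ok) = 0.123 + 0.087 + 0.133 + 0.049 = 0.392; P(Plant=P4 | Status=ok) = 0.049/0.392 = 0.125000.
Difference = 0.13734.

0.13734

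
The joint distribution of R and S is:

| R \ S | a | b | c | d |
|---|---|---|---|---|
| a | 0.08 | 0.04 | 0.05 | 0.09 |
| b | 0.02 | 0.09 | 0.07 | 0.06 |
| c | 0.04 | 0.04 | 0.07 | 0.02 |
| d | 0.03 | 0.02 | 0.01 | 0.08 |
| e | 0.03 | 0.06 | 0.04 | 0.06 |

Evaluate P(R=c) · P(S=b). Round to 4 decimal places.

P(R=c) = 0.04 + 0.04 + 0.07 + 0.02 = 0.17.
P(S=b) = 0.04 + 0.09 + 0.04 + 0.02 + 0.06 = 0.25.
Product: 0.17 × 0.25 = 0.0425.

0.0425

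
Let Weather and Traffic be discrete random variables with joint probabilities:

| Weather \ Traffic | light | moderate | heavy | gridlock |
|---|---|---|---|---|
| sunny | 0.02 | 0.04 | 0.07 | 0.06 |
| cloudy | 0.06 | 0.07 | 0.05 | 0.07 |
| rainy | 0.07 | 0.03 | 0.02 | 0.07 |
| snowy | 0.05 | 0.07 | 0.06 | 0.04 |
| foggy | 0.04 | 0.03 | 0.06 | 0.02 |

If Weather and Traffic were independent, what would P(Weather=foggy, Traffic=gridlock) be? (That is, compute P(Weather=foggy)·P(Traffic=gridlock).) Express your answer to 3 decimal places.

0.039

P(Weather=foggy) = 0.04 + 0.03 + 0.06 + 0.02 = 0.15.
P(Traffic=gridlock) = 0.06 + 0.07 + 0.07 + 0.04 + 0.02 = 0.26.
Product: 0.15 × 0.26 = 0.039.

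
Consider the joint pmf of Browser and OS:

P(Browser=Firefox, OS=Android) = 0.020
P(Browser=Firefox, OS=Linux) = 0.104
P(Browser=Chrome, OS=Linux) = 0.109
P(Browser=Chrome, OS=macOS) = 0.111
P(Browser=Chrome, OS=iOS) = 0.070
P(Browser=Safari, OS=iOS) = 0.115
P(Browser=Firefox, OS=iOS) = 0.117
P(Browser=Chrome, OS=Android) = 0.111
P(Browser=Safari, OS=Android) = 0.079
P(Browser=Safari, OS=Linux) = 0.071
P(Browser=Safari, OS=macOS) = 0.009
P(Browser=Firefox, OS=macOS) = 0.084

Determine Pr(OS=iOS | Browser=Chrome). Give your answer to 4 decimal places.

0.1746

P(Browser=Chrome) = 0.111 + 0.109 + 0.070 + 0.111 = 0.401.
P(OS=iOS | Browser=Chrome) = 0.070/0.401 = 0.1746.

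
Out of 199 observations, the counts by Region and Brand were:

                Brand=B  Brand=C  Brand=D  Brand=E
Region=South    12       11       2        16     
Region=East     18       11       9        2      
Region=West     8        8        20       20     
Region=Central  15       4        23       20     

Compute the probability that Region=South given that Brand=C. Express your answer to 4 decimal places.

0.3235

Total with Brand=C: 11 + 11 + 8 + 4 = 34.
P(Region=South | Brand=C) = 11/34 = 0.3235.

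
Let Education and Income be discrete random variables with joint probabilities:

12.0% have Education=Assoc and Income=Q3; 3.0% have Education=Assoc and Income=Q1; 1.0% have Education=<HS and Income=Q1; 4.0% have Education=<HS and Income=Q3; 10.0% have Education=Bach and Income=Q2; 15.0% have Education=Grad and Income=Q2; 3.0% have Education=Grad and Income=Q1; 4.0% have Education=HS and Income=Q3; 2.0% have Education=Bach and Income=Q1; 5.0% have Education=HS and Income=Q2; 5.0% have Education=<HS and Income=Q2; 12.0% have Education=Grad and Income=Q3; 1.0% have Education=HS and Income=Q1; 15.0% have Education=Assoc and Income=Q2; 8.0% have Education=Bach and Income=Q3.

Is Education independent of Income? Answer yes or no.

yes

Every cell satisfies P(Education,Income) = P(Education)·P(Income). For instance P(Education=HS) = 0.100, P(Income=Q1) = 0.100, and 0.100×0.100 = 0.010 matches the joint entry. So Education and Income are independent.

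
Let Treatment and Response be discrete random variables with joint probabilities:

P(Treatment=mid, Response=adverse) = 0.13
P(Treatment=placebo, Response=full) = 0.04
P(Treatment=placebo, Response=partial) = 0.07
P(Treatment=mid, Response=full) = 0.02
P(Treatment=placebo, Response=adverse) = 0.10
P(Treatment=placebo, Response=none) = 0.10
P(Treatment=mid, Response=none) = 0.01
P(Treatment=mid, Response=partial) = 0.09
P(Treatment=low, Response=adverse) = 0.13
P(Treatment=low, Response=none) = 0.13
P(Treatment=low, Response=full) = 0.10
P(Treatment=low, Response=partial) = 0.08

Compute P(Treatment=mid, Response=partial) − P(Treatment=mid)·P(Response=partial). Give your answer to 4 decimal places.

0.0300

P(Treatment=mid) = 0.01 + 0.09 + 0.02 + 0.13 = 0.25.
P(Response=partial) = 0.07 + 0.08 + 0.09 = 0.24.
P(Treatment=mid, Response=partial) − P(Treatment=mid)P(Response=partial) = 0.09 − 0.25×0.24 = 0.0300.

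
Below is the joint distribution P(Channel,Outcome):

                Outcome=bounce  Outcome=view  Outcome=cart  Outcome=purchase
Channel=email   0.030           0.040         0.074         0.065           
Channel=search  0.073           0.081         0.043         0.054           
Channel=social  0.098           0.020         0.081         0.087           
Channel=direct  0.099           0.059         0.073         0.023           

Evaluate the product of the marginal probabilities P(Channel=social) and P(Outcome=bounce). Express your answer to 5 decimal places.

0.08580

P(Channel=social) = 0.098 + 0.020 + 0.081 + 0.087 = 0.286.
P(Outcome=bounce) = 0.030 + 0.073 + 0.098 + 0.099 = 0.300.
Product: 0.286 × 0.300 = 0.08580.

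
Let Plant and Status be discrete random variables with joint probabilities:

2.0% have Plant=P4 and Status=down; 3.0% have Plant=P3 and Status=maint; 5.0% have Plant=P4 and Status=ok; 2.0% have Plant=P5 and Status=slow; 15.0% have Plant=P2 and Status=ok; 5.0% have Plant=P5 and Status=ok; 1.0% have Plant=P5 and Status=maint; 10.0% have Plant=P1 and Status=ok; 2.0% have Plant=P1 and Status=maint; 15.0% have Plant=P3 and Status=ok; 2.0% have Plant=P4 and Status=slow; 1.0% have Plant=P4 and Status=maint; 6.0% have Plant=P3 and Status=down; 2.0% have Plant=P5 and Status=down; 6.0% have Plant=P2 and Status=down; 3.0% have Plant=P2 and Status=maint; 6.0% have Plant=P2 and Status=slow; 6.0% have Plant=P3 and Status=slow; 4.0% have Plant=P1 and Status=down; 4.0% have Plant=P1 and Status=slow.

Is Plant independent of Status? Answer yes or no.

Every cell satisfies P(Plant,Status) = P(Plant)·P(Status). For instance P(Plant=P5) = 0.100, P(Status=ok) = 0.500, and 0.100×0.500 = 0.050 matches the joint entry. So Plant and Status are independent.

yes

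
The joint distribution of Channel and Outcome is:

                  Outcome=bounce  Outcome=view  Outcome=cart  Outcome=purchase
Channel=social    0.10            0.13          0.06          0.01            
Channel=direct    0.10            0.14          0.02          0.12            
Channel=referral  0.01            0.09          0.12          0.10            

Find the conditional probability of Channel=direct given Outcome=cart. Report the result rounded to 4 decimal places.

0.1000

P(Outcome=cart) = 0.06 + 0.02 + 0.12 = 0.20.
P(Channel=direct | Outcome=cart) = 0.02/0.20 = 0.1000.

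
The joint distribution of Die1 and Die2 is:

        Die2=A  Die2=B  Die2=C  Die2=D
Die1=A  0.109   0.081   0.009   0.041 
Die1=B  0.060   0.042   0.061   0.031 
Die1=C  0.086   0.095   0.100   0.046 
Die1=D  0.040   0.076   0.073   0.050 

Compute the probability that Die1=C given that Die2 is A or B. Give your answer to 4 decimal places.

P(Die2=A) = 0.109 + 0.060 + 0.086 + 0.040 = 0.295.
P(Die2=B) = 0.081 + 0.042 + 0.095 + 0.076 = 0.294.
P(Die2 ∈ {A, B}) = 0.295 + 0.294 = 0.589; P(Die1=C, Die2 ∈ {A, B}) = 0.086 + 0.095 = 0.181.
P(Die1=C | Die2 ∈ {A, B}) = 0.181/0.589 = 0.3073.

0.3073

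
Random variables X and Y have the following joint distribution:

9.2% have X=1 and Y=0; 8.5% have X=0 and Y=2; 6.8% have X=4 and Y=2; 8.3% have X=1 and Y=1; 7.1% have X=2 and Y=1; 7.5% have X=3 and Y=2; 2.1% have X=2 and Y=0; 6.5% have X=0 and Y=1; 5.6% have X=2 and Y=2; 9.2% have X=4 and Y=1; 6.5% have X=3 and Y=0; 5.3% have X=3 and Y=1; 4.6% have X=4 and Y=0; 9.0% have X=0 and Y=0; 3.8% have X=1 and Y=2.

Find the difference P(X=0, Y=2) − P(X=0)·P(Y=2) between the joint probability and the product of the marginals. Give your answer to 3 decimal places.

0.008

P(X=0) = 0.090 + 0.065 + 0.085 = 0.240.
P(Y=2) = 0.085 + 0.038 + 0.056 + 0.075 + 0.068 = 0.322.
P(X=0, Y=2) − P(X=0)P(Y=2) = 0.085 − 0.240×0.322 = 0.008.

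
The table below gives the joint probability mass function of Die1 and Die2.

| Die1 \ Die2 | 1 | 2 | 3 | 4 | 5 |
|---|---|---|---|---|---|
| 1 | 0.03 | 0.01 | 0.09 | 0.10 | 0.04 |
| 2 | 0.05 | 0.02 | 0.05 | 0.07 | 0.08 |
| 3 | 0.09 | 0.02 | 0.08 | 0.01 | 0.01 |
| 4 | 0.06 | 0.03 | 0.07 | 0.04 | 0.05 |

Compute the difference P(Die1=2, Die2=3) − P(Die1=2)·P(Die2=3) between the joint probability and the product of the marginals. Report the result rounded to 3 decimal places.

P(Die1=2) = 0.05 + 0.02 + 0.05 + 0.07 + 0.08 = 0.27.
P(Die2=3) = 0.09 + 0.05 + 0.08 + 0.07 = 0.29.
P(Die1=2, Die2=3) − P(Die1=2)P(Die2=3) = 0.05 − 0.27×0.29 = -0.028.

-0.028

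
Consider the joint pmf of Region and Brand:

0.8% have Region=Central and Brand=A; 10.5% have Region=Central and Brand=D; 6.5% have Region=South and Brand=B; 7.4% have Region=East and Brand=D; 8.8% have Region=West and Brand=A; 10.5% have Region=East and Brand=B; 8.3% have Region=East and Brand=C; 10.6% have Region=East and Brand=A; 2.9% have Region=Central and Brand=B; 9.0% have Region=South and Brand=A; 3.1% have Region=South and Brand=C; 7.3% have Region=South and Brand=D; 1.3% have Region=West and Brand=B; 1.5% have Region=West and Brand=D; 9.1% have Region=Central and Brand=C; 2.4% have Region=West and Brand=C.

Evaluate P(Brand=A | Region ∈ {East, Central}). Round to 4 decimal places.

P(Region=East) = 0.106 + 0.105 + 0.083 + 0.074 = 0.368.
P(Region=Central) = 0.008 + 0.029 + 0.091 + 0.105 = 0.233.
P(Region ∈ {East, Central}) = 0.368 + 0.233 = 0.601; P(Brand=A, Region ∈ {East, Central}) = 0.106 + 0.008 = 0.114.
P(Brand=A | Region ∈ {East, Central}) = 0.114/0.601 = 0.1897.

0.1897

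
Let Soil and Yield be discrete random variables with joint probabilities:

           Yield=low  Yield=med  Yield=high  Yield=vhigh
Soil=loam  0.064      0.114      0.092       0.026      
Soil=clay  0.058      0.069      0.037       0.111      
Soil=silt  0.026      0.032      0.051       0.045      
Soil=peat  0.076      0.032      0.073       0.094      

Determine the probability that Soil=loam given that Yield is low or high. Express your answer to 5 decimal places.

0.32704

P(Yield=low) = 0.064 + 0.058 + 0.026 + 0.076 = 0.224.
P(Yield=high) = 0.092 + 0.037 + 0.051 + 0.073 = 0.253.
P(Yield ∈ {low, high}) = 0.224 + 0.253 = 0.477; P(Soil=loam, Yield ∈ {low, high}) = 0.064 + 0.092 = 0.156.
P(Soil=loam | Yield ∈ {low, high}) = 0.156/0.477 = 0.32704.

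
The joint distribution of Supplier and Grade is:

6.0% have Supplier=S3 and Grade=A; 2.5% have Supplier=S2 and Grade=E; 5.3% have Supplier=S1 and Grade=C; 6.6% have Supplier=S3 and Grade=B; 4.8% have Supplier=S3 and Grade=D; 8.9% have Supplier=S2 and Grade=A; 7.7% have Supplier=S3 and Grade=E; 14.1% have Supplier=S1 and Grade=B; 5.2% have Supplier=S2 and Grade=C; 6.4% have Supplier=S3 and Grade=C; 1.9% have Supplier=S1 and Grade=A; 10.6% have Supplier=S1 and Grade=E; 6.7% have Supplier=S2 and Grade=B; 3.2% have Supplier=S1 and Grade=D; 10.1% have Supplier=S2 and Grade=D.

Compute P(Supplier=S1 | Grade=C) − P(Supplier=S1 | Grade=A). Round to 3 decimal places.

P(Grade=C) = 0.053 + 0.052 + 0.064 = 0.169; P(Supplier=S1 | Grade=C) = 0.053/0.169 = 0.3136.
P(Grade=A) = 0.019 + 0.089 + 0.060 = 0.168; P(Supplier=S1 | Grade=A) = 0.019/0.168 = 0.1131.
Difference = 0.201.

0.201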